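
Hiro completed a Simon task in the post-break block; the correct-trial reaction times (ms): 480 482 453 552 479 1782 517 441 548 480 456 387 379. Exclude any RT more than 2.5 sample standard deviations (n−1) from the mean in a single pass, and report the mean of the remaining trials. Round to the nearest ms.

471 ms

n = 13, ΣRT = 7436, M = 572.000
Σ(x−M)² = 1618030.00; s = √(1618030.00/12) = 367.200
Cutoffs: 572.000 ± 2.5·367.200 → [-346.0, 1490.0]
Outside: 1782 → excluded.
Retained (n=12): Σ = 5654, mean = 5654/12 = 471.167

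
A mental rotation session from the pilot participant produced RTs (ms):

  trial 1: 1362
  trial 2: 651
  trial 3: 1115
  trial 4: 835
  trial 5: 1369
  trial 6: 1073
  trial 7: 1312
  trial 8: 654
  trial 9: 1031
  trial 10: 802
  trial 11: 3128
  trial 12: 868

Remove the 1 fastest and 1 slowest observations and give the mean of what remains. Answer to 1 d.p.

Sorted: 651, 654, 802, 835, 868, 1031, 1073, 1115, 1312, 1362, 1369, 3128
Drop lowest 1 (651) and highest 1 (3128)
Remaining (n=10): Σ = 10421, mean = 10421/10 = 1042.100

1042.1 ms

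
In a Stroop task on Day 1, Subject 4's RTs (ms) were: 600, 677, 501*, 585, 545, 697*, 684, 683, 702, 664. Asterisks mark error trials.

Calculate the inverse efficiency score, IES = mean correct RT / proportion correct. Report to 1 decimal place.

803.1 ms

Correct trials (n=8): 600, 677, 585, 545, 684, 683, 702, 664
Mean correct RT = 5140/8 = 642.5000 ms
Proportion correct = 8/10
IES = 642.5000 / (8/10) = 803.125 ms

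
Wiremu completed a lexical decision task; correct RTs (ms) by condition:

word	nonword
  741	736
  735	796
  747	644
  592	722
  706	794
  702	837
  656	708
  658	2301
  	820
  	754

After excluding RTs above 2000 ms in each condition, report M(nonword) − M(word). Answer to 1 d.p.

nonword: exclude 2301
M(word) = 5537/8 = 692.125
M(nonword) = 6811/9 = 756.778
Difference = 756.778 − 692.125 = 64.653 ms

64.7 ms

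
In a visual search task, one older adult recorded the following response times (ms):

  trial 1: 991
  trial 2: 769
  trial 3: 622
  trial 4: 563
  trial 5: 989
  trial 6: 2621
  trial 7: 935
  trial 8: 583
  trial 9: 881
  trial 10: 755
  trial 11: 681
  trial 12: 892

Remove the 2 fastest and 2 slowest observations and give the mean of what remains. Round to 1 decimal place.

Sorted: 563, 583, 622, 681, 755, 769, 881, 892, 935, 989, 991, 2621
Drop lowest 2 (563, 583) and highest 2 (991, 2621)
Remaining (n=8): Σ = 6524, mean = 6524/8 = 815.500

815.5 ms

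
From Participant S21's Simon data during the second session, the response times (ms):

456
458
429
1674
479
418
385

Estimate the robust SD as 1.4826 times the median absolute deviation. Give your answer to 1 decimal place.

40.0 ms

Sorted: 385, 418, 429, 456, 458, 479, 1674 → median = 456
|x − 456| sorted: 0, 2, 23, 27, 38, 71, 1218 → MAD = 27
Robust SD ≈ 1.4826 × 27 = 40.030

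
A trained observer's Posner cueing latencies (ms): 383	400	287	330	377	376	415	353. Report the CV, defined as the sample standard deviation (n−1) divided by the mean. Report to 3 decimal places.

n = 8, Σ = 2921, M = 365.1250
Σ(x−M)² = 11766.875; s = √(11766.875/7) = 40.9998
CV = 40.9998 / 365.1250 = 0.11229

0.112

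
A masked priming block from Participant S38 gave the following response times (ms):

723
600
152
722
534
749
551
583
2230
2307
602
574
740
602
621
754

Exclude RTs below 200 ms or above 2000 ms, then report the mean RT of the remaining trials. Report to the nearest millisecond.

Excluded: 152, 2230, 2307
Retained (n=13): Σ = 8355
Mean = 8355/13 = 642.6923

643 ms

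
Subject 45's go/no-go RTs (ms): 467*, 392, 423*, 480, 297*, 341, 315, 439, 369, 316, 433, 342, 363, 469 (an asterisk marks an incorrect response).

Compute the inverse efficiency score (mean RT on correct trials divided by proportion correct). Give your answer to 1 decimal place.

492.8 ms

Correct trials (n=11): 392, 480, 341, 315, 439, 369, 316, 433, 342, 363, 469
Mean correct RT = 4259/11 = 387.1818 ms
Proportion correct = 11/14
IES = 387.1818 / (11/14) = 492.777 ms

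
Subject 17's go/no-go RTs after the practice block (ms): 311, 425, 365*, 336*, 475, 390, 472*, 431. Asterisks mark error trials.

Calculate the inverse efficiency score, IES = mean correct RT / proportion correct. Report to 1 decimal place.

Correct trials (n=5): 311, 425, 475, 390, 431
Mean correct RT = 2032/5 = 406.4000 ms
Proportion correct = 5/8
IES = 406.4000 / (5/8) = 650.240 ms

650.2 ms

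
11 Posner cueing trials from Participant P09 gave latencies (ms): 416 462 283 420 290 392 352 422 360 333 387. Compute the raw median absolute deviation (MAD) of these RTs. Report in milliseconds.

35 ms

Sorted: 283, 290, 333, 352, 360, 387, 392, 416, 420, 422, 462 → median = 387
|x − 387|: 29, 75, 104, 33, 97, 5, 35, 35, 27, 54, 0
Sorted deviations: 0, 5, 27, 29, 33, 35, 35, 54, 75, 97, 104 → MAD = 35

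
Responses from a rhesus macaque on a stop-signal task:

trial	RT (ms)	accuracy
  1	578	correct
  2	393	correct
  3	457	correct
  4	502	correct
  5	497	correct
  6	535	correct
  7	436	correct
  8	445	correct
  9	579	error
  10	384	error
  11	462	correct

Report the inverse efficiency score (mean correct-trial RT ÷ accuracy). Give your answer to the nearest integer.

585 ms

Correct trials (n=9): 578, 393, 457, 502, 497, 535, 436, 445, 462
Mean correct RT = 4305/9 = 478.3333 ms
Proportion correct = 9/11
IES = 478.3333 / (9/11) = 584.630 ms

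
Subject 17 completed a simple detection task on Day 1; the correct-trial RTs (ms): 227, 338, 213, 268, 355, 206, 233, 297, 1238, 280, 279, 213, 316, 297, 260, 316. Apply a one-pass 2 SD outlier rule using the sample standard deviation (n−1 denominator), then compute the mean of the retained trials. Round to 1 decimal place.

n = 16, ΣRT = 5336, M = 333.500
Σ(x−M)² = 904144.00; s = √(904144.00/15) = 245.512
Cutoffs: 333.500 ± 2·245.512 → [-157.5, 824.5]
Outside: 1238 → excluded.
Retained (n=15): Σ = 4098, mean = 4098/15 = 273.200

273.2 ms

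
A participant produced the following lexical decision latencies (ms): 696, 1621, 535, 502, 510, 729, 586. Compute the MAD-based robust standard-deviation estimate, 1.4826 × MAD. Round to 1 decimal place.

124.5 ms

Sorted: 502, 510, 535, 586, 696, 729, 1621 → median = 586
|x − 586| sorted: 0, 51, 76, 84, 110, 143, 1035 → MAD = 84
Robust SD ≈ 1.4826 × 84 = 124.538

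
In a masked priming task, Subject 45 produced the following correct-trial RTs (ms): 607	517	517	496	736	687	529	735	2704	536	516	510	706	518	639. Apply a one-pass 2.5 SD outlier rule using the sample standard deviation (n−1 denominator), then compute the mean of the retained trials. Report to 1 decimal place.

589.2 ms

n = 15, ΣRT = 10953, M = 730.200
Σ(x−M)² = 4285242.40; s = √(4285242.40/14) = 553.253
Cutoffs: 730.200 ± 2.5·553.253 → [-652.9, 2113.3]
Outside: 2704 → excluded.
Retained (n=14): Σ = 8249, mean = 8249/14 = 589.214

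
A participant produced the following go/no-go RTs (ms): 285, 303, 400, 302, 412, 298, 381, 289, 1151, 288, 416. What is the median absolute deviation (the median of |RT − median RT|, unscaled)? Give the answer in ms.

18 ms

Sorted: 285, 288, 289, 298, 302, 303, 381, 400, 412, 416, 1151 → median = 303
|x − 303|: 18, 0, 97, 1, 109, 5, 78, 14, 848, 15, 113
Sorted deviations: 0, 1, 5, 14, 15, 18, 78, 97, 109, 113, 848 → MAD = 18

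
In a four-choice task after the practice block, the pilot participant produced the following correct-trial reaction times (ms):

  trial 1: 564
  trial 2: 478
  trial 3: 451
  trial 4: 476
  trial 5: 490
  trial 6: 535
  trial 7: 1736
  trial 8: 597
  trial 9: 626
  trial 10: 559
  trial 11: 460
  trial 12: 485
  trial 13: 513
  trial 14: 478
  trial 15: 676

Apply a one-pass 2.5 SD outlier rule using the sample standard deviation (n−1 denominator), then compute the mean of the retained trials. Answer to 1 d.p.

n = 15, ΣRT = 9124, M = 608.267
Σ(x−M)² = 1422972.93; s = √(1422972.93/14) = 318.812
Cutoffs: 608.267 ± 2.5·318.812 → [-188.8, 1405.3]
Outside: 1736 → excluded.
Retained (n=14): Σ = 7388, mean = 7388/14 = 527.714

527.7 ms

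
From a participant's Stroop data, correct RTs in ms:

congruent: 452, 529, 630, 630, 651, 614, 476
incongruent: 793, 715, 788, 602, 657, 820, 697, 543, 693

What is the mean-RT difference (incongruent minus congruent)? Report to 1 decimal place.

132.0 ms

M(congruent) = 3982/7 = 568.857
M(incongruent) = 6308/9 = 700.889
Difference = 700.889 − 568.857 = 132.032 ms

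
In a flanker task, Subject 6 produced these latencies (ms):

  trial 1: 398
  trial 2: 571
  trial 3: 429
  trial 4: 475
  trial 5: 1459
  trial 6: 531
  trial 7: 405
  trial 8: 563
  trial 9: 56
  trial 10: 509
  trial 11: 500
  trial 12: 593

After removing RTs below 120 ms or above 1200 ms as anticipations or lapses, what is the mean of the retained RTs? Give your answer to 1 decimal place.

497.4 ms

Excluded: 56, 1459
Retained (n=10): Σ = 4974
Mean = 4974/10 = 497.4000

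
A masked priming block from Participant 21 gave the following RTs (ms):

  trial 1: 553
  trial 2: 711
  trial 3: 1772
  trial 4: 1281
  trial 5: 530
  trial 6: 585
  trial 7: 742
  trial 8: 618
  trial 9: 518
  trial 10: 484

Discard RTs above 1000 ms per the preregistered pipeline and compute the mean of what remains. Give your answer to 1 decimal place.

Excluded: 1281, 1772
Retained (n=8): Σ = 4741
Mean = 4741/8 = 592.6250

592.6 ms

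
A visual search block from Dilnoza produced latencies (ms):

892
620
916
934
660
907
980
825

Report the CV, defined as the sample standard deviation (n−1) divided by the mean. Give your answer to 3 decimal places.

n = 8, Σ = 6734, M = 841.7500
Σ(x−M)² = 122405.500; s = √(122405.500/7) = 132.2365
CV = 132.2365 / 841.7500 = 0.15710

0.157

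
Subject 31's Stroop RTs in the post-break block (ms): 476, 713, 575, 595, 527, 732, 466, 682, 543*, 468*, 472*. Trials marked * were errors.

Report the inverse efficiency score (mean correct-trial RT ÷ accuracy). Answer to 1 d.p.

819.2 ms

Correct trials (n=8): 476, 713, 575, 595, 527, 732, 466, 682
Mean correct RT = 4766/8 = 595.7500 ms
Proportion correct = 8/11
IES = 595.7500 / (8/11) = 819.156 ms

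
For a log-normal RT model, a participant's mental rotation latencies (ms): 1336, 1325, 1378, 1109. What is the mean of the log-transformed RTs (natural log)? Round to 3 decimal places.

ln(RT): 7.1974, 7.1892, 7.2284, 7.0112
Σ ln(RT) = 28.6262
Mean = 28.6262/4 = 7.15655

7.157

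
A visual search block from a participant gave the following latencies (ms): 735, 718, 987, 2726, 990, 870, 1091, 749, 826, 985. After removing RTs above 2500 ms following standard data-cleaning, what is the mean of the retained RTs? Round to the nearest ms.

883 ms

Excluded: 2726
Retained (n=9): Σ = 7951
Mean = 7951/9 = 883.4444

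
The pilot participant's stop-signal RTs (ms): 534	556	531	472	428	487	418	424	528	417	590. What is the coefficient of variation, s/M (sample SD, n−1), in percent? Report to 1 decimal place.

12.7%

n = 11, Σ = 5385, M = 489.5455
Σ(x−M)² = 38460.727; s = √(38460.727/10) = 62.0167
CV = 62.0167 / 489.5455 = 0.12668 = 12.668%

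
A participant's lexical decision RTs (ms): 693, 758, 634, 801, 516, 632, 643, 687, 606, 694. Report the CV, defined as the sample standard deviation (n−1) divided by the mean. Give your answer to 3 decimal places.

n = 10, Σ = 6664, M = 666.4000
Σ(x−M)² = 57450.400; s = √(57450.400/9) = 79.8960
CV = 79.8960 / 666.4000 = 0.11989

0.120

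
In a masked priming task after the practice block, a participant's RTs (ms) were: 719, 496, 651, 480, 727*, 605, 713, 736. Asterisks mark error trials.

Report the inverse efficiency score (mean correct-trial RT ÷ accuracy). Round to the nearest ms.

Correct trials (n=7): 719, 496, 651, 480, 605, 713, 736
Mean correct RT = 4400/7 = 628.5714 ms
Proportion correct = 7/8
IES = 628.5714 / (7/8) = 718.367 ms

718 ms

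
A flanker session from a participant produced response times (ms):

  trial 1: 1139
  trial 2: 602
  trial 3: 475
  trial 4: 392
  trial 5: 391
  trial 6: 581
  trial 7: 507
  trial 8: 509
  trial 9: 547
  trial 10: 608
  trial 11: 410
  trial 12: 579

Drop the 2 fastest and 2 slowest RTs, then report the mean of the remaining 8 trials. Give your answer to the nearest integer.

Sorted: 391, 392, 410, 475, 507, 509, 547, 579, 581, 602, 608, 1139
Drop lowest 2 (391, 392) and highest 2 (608, 1139)
Remaining (n=8): Σ = 4210, mean = 4210/8 = 526.250

526 ms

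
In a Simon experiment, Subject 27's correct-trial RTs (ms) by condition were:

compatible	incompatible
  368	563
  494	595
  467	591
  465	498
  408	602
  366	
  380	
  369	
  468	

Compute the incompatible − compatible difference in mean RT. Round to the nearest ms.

149 ms

M(compatible) = 3785/9 = 420.556
M(incompatible) = 2849/5 = 569.800
Difference = 569.800 − 420.556 = 149.244 ms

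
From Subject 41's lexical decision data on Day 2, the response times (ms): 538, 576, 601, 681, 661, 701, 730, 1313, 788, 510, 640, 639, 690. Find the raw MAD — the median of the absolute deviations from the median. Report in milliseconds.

60 ms

Sorted: 510, 538, 576, 601, 639, 640, 661, 681, 690, 701, 730, 788, 1313 → median = 661
|x − 661|: 123, 85, 60, 20, 0, 40, 69, 652, 127, 151, 21, 22, 29
Sorted deviations: 0, 20, 21, 22, 29, 40, 60, 69, 85, 123, 127, 151, 652 → MAD = 60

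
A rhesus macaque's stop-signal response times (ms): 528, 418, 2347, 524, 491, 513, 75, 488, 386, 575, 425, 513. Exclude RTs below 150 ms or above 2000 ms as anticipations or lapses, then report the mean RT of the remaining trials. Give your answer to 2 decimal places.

Excluded: 75, 2347
Retained (n=10): Σ = 4861
Mean = 4861/10 = 486.1000

486.10 ms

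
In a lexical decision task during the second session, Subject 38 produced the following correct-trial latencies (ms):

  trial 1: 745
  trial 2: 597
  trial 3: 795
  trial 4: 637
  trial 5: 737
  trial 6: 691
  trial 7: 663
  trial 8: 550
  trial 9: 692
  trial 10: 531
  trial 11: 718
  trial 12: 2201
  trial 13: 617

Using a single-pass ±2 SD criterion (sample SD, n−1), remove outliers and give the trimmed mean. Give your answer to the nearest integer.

n = 13, ΣRT = 10174, M = 782.615
Σ(x−M)² = 2251057.08; s = √(2251057.08/12) = 433.114
Cutoffs: 782.615 ± 2·433.114 → [-83.6, 1648.8]
Outside: 2201 → excluded.
Retained (n=12): Σ = 7973, mean = 7973/12 = 664.417

664 ms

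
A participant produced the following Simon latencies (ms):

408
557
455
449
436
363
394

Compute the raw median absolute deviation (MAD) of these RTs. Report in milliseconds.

28 ms

Sorted: 363, 394, 408, 436, 449, 455, 557 → median = 436
|x − 436|: 28, 121, 19, 13, 0, 73, 42
Sorted deviations: 0, 13, 19, 28, 42, 73, 121 → MAD = 28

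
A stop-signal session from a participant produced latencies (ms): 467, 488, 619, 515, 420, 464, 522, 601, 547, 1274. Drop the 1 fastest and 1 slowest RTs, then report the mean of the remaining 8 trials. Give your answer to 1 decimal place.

527.9 ms

Sorted: 420, 464, 467, 488, 515, 522, 547, 601, 619, 1274
Drop lowest 1 (420) and highest 1 (1274)
Remaining (n=8): Σ = 4223, mean = 4223/8 = 527.875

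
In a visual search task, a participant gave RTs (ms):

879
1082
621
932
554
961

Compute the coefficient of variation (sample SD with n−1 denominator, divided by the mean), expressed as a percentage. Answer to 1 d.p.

24.6%

n = 6, Σ = 5029, M = 838.1667
Σ(x−M)² = 212926.833; s = √(212926.833/5) = 206.3622
CV = 206.3622 / 838.1667 = 0.24621 = 24.621%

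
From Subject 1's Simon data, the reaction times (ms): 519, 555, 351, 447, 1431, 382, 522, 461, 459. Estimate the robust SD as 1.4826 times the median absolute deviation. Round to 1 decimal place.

90.4 ms

Sorted: 351, 382, 447, 459, 461, 519, 522, 555, 1431 → median = 461
|x − 461| sorted: 0, 2, 14, 58, 61, 79, 94, 110, 970 → MAD = 61
Robust SD ≈ 1.4826 × 61 = 90.439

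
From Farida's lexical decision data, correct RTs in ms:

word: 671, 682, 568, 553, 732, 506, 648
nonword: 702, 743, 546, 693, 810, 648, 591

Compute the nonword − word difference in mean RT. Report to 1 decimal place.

53.3 ms

M(word) = 4360/7 = 622.857
M(nonword) = 4733/7 = 676.143
Difference = 676.143 − 622.857 = 53.286 ms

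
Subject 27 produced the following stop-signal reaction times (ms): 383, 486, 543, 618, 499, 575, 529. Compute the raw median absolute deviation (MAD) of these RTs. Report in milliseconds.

43 ms

Sorted: 383, 486, 499, 529, 543, 575, 618 → median = 529
|x − 529|: 146, 43, 14, 89, 30, 46, 0
Sorted deviations: 0, 14, 30, 43, 46, 89, 146 → MAD = 43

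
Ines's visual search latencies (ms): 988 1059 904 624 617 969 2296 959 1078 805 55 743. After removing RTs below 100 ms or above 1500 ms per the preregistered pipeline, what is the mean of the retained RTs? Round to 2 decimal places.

Excluded: 55, 2296
Retained (n=10): Σ = 8746
Mean = 8746/10 = 874.6000

874.60 ms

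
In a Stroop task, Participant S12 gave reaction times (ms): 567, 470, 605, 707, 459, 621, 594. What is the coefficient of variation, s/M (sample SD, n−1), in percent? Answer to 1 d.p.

n = 7, Σ = 4023, M = 574.7143
Σ(x−M)² = 45345.429; s = √(45345.429/6) = 86.9343
CV = 86.9343 / 574.7143 = 0.15127 = 15.127%

15.1%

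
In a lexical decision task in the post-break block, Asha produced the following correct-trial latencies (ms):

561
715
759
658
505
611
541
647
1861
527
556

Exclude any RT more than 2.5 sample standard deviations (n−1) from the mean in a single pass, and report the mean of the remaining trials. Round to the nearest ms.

608 ms

n = 11, ΣRT = 7941, M = 721.909
Σ(x−M)² = 1492132.91; s = √(1492132.91/10) = 386.281
Cutoffs: 721.909 ± 2.5·386.281 → [-243.8, 1687.6]
Outside: 1861 → excluded.
Retained (n=10): Σ = 6080, mean = 6080/10 = 608.000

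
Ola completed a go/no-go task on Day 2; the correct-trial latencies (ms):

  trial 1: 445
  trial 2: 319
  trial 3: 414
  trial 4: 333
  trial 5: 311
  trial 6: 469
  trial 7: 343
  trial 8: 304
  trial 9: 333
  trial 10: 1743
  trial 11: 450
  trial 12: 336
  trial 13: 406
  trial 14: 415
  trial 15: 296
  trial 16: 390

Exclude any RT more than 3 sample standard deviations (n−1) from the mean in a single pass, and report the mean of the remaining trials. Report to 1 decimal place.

370.9 ms

n = 16, ΣRT = 7307, M = 456.688
Σ(x−M)² = 1812913.44; s = √(1812913.44/15) = 347.651
Cutoffs: 456.688 ± 3·347.651 → [-586.3, 1499.6]
Outside: 1743 → excluded.
Retained (n=15): Σ = 5564, mean = 5564/15 = 370.933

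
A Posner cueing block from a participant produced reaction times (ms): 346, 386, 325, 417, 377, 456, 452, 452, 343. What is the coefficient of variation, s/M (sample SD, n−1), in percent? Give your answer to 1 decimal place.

n = 9, Σ = 3554, M = 394.8889
Σ(x−M)² = 21112.889; s = √(21112.889/8) = 51.3723
CV = 51.3723 / 394.8889 = 0.13009 = 13.009%

13.0%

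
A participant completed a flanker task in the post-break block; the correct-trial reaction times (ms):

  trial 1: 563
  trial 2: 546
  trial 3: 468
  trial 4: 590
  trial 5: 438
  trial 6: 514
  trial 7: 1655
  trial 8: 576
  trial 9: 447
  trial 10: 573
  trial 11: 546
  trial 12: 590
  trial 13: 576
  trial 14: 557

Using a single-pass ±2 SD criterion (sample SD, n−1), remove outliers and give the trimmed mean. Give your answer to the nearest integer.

537 ms

n = 14, ΣRT = 8639, M = 617.071
Σ(x−M)² = 1194548.93; s = √(1194548.93/13) = 303.131
Cutoffs: 617.071 ± 2·303.131 → [10.8, 1223.3]
Outside: 1655 → excluded.
Retained (n=13): Σ = 6984, mean = 6984/13 = 537.231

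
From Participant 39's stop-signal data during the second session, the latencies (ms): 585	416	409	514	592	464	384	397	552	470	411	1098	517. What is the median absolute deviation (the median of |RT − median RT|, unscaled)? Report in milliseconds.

61 ms

Sorted: 384, 397, 409, 411, 416, 464, 470, 514, 517, 552, 585, 592, 1098 → median = 470
|x − 470|: 115, 54, 61, 44, 122, 6, 86, 73, 82, 0, 59, 628, 47
Sorted deviations: 0, 6, 44, 47, 54, 59, 61, 73, 82, 86, 115, 122, 628 → MAD = 61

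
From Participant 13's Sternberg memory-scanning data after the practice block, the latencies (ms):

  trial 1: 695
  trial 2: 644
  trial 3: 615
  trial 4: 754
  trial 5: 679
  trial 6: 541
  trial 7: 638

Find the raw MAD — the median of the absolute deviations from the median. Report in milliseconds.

Sorted: 541, 615, 638, 644, 679, 695, 754 → median = 644
|x − 644|: 51, 0, 29, 110, 35, 103, 6
Sorted deviations: 0, 6, 29, 35, 51, 103, 110 → MAD = 35

35 ms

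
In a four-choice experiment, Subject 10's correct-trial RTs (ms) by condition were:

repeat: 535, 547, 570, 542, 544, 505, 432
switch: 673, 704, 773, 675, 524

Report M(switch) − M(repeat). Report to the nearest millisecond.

M(repeat) = 3675/7 = 525.000
M(switch) = 3349/5 = 669.800
Difference = 669.800 − 525.000 = 144.800 ms

145 ms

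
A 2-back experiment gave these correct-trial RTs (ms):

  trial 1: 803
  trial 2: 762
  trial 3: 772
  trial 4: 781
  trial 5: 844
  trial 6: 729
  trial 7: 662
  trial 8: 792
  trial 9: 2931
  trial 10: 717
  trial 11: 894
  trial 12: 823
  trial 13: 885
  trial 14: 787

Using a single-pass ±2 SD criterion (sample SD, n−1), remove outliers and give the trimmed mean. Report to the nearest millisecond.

789 ms

n = 14, ΣRT = 13182, M = 941.571
Σ(x−M)² = 4312897.43; s = √(4312897.43/13) = 575.987
Cutoffs: 941.571 ± 2·575.987 → [-210.4, 2093.5]
Outside: 2931 → excluded.
Retained (n=13): Σ = 10251, mean = 10251/13 = 788.538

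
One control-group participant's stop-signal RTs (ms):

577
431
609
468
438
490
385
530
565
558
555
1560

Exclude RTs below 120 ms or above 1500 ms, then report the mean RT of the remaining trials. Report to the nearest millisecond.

510 ms

Excluded: 1560
Retained (n=11): Σ = 5606
Mean = 5606/11 = 509.6364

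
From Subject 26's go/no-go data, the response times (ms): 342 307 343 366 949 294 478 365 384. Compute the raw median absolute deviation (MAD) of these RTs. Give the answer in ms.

Sorted: 294, 307, 342, 343, 365, 366, 384, 478, 949 → median = 365
|x − 365|: 23, 58, 22, 1, 584, 71, 113, 0, 19
Sorted deviations: 0, 1, 19, 22, 23, 58, 71, 113, 584 → MAD = 23

23 ms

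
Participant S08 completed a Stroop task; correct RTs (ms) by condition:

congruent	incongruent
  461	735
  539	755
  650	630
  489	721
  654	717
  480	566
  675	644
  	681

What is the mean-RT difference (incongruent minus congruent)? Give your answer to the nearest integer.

117 ms

M(congruent) = 3948/7 = 564.000
M(incongruent) = 5449/8 = 681.125
Difference = 681.125 − 564.000 = 117.125 ms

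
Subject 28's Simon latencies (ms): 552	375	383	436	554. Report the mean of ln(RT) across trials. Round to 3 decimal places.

6.117

ln(RT): 6.3135, 5.9269, 5.9480, 6.0776, 6.3172
Σ ln(RT) = 30.5833
Mean = 30.5833/5 = 6.11666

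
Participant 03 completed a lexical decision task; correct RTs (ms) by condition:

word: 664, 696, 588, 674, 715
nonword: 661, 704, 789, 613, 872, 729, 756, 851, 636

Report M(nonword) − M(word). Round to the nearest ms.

67 ms

M(word) = 3337/5 = 667.400
M(nonword) = 6611/9 = 734.556
Difference = 734.556 − 667.400 = 67.156 ms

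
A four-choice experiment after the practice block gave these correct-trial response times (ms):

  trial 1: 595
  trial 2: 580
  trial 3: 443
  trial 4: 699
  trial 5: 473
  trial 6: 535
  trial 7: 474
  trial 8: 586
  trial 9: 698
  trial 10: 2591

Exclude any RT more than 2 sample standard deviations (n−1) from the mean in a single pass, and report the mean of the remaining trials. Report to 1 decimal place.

n = 10, ΣRT = 7674, M = 767.400
Σ(x−M)² = 3764758.40; s = √(3764758.40/9) = 646.766
Cutoffs: 767.400 ± 2·646.766 → [-526.1, 2060.9]
Outside: 2591 → excluded.
Retained (n=9): Σ = 5083, mean = 5083/9 = 564.778

564.8 ms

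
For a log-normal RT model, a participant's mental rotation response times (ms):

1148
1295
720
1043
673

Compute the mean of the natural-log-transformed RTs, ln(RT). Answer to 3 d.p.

6.851

ln(RT): 7.0458, 7.1663, 6.5793, 6.9499, 6.5117
Σ ln(RT) = 34.2529
Mean = 34.2529/5 = 6.85058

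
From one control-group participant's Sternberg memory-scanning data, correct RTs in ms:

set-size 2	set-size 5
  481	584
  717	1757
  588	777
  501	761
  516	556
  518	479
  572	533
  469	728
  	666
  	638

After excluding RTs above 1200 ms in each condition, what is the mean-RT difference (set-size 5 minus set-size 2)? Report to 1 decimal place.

90.5 ms

set-size 5: exclude 1757
M(set-size 2) = 4362/8 = 545.250
M(set-size 5) = 5722/9 = 635.778
Difference = 635.778 − 545.250 = 90.528 ms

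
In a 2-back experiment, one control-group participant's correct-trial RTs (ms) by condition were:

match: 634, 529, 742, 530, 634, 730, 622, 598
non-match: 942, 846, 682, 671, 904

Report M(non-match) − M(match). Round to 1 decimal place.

181.6 ms

M(match) = 5019/8 = 627.375
M(non-match) = 4045/5 = 809.000
Difference = 809.000 − 627.375 = 181.625 ms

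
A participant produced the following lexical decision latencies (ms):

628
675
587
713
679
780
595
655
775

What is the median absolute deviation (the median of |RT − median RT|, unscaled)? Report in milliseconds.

47 ms

Sorted: 587, 595, 628, 655, 675, 679, 713, 775, 780 → median = 675
|x − 675|: 47, 0, 88, 38, 4, 105, 80, 20, 100
Sorted deviations: 0, 4, 20, 38, 47, 80, 88, 100, 105 → MAD = 47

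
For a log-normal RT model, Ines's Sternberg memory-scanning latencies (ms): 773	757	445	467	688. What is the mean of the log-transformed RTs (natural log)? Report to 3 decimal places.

ln(RT): 6.6503, 6.6294, 6.0981, 6.1463, 6.5338
Σ ln(RT) = 32.0578
Mean = 32.0578/5 = 6.41157

6.412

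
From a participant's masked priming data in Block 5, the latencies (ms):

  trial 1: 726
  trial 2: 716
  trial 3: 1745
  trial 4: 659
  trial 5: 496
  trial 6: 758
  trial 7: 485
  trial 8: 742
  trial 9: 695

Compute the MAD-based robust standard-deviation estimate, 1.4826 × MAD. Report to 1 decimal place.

Sorted: 485, 496, 659, 695, 716, 726, 742, 758, 1745 → median = 716
|x − 716| sorted: 0, 10, 21, 26, 42, 57, 220, 231, 1029 → MAD = 42
Robust SD ≈ 1.4826 × 42 = 62.269

62.3 ms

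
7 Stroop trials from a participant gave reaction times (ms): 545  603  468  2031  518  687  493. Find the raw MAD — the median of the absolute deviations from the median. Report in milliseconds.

Sorted: 468, 493, 518, 545, 603, 687, 2031 → median = 545
|x − 545|: 0, 58, 77, 1486, 27, 142, 52
Sorted deviations: 0, 27, 52, 58, 77, 142, 1486 → MAD = 58

58 ms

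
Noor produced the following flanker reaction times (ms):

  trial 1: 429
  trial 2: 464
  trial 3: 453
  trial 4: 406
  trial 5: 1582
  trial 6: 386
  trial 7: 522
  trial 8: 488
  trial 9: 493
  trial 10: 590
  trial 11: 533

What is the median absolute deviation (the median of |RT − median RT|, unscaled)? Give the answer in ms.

45 ms

Sorted: 386, 406, 429, 453, 464, 488, 493, 522, 533, 590, 1582 → median = 488
|x − 488|: 59, 24, 35, 82, 1094, 102, 34, 0, 5, 102, 45
Sorted deviations: 0, 5, 24, 34, 35, 45, 59, 82, 102, 102, 1094 → MAD = 45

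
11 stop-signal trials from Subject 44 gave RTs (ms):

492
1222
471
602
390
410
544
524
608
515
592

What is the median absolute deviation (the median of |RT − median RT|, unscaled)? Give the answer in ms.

68 ms

Sorted: 390, 410, 471, 492, 515, 524, 544, 592, 602, 608, 1222 → median = 524
|x − 524|: 32, 698, 53, 78, 134, 114, 20, 0, 84, 9, 68
Sorted deviations: 0, 9, 20, 32, 53, 68, 78, 84, 114, 134, 698 → MAD = 68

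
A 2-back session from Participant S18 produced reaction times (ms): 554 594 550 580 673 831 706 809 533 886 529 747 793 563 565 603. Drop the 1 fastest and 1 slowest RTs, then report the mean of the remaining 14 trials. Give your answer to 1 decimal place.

Sorted: 529, 533, 550, 554, 563, 565, 580, 594, 603, 673, 706, 747, 793, 809, 831, 886
Drop lowest 1 (529) and highest 1 (886)
Remaining (n=14): Σ = 9101, mean = 9101/14 = 650.071

650.1 ms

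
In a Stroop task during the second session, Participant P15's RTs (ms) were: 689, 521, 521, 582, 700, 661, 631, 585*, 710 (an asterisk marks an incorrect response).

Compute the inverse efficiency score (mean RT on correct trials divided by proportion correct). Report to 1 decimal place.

705.2 ms

Correct trials (n=8): 689, 521, 521, 582, 700, 661, 631, 710
Mean correct RT = 5015/8 = 626.8750 ms
Proportion correct = 8/9
IES = 626.8750 / (8/9) = 705.234 ms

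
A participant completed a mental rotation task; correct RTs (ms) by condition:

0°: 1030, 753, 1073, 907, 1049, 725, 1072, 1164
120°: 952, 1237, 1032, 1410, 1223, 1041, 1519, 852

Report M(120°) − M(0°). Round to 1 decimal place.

M(0°) = 7773/8 = 971.625
M(120°) = 9266/8 = 1158.250
Difference = 1158.250 − 971.625 = 186.625 ms

186.6 ms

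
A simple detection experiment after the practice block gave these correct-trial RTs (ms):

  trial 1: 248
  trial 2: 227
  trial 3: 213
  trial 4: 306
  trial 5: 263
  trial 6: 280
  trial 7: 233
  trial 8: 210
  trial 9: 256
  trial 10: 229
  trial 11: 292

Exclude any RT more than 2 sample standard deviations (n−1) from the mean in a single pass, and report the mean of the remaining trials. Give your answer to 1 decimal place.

n = 11, ΣRT = 2757, M = 250.636
Σ(x−M)² = 10232.55; s = √(10232.55/10) = 31.988
Cutoffs: 250.636 ± 2·31.988 → [186.7, 314.6]
No RTs fall outside the cutoffs; all 11 retained. Mean = 2757/11 = 250.636

250.6 ms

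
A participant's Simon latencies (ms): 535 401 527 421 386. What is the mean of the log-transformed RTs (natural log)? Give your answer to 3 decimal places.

6.108

ln(RT): 6.2823, 5.9940, 6.2672, 6.0426, 5.9558
Σ ln(RT) = 30.5419
Mean = 30.5419/5 = 6.10838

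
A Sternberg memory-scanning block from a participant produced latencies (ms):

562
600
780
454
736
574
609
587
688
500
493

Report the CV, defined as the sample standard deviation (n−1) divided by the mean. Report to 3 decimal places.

0.170

n = 11, Σ = 6583, M = 598.4545
Σ(x−M)² = 103748.727; s = √(103748.727/10) = 101.8571
CV = 101.8571 / 598.4545 = 0.17020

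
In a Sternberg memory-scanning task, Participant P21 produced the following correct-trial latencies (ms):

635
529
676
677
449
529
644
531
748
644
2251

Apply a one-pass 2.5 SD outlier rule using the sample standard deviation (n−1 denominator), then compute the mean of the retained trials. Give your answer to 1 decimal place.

n = 11, ΣRT = 8313, M = 755.727
Σ(x−M)² = 2535390.18; s = √(2535390.18/10) = 503.527
Cutoffs: 755.727 ± 2.5·503.527 → [-503.1, 2014.5]
Outside: 2251 → excluded.
Retained (n=10): Σ = 6062, mean = 6062/10 = 606.200

606.2 ms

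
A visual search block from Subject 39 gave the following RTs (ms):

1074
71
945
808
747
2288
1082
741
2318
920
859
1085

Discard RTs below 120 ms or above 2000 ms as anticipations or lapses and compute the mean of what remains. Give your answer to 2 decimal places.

Excluded: 71, 2288, 2318
Retained (n=9): Σ = 8261
Mean = 8261/9 = 917.8889

917.89 ms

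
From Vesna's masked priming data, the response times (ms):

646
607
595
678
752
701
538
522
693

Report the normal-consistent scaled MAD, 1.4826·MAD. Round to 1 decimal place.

Sorted: 522, 538, 595, 607, 646, 678, 693, 701, 752 → median = 646
|x − 646| sorted: 0, 32, 39, 47, 51, 55, 106, 108, 124 → MAD = 51
Robust SD ≈ 1.4826 × 51 = 75.613

75.6 ms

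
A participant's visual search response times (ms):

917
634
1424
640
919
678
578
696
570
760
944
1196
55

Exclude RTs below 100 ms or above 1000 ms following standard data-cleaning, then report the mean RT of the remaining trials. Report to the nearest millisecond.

Excluded: 55, 1196, 1424
Retained (n=10): Σ = 7336
Mean = 7336/10 = 733.6000

734 ms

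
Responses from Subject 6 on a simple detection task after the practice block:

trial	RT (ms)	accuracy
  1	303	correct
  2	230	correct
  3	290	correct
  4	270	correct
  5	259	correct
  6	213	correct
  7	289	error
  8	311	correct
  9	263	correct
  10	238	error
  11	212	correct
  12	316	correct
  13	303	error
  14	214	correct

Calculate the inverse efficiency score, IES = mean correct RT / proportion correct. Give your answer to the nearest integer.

333 ms

Correct trials (n=11): 303, 230, 290, 270, 259, 213, 311, 263, 212, 316, 214
Mean correct RT = 2881/11 = 261.9091 ms
Proportion correct = 11/14
IES = 261.9091 / (11/14) = 333.339 ms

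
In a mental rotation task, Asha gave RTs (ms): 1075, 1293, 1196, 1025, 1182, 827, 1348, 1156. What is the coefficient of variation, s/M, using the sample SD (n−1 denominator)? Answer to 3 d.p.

0.144

n = 8, Σ = 9102, M = 1137.7500
Σ(x−M)² = 187207.500; s = √(187207.500/7) = 163.5357
CV = 163.5357 / 1137.7500 = 0.14374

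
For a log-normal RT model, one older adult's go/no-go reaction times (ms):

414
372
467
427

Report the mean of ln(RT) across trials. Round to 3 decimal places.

ln(RT): 6.0259, 5.9189, 6.1463, 6.0568
Σ ln(RT) = 24.1479
Mean = 24.1479/4 = 6.03697

6.037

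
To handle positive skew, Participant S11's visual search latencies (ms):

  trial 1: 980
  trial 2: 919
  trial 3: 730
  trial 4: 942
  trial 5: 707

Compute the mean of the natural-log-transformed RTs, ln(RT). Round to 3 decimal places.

6.743

ln(RT): 6.8876, 6.8233, 6.5930, 6.8480, 6.5610
Σ ln(RT) = 33.7129
Mean = 33.7129/5 = 6.74258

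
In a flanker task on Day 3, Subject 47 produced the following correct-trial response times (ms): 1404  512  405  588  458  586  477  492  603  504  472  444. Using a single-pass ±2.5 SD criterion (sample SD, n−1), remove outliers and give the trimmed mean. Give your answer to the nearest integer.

n = 12, ΣRT = 6945, M = 578.750
Σ(x−M)² = 784008.25; s = √(784008.25/11) = 266.971
Cutoffs: 578.750 ± 2.5·266.971 → [-88.7, 1246.2]
Outside: 1404 → excluded.
Retained (n=11): Σ = 5541, mean = 5541/11 = 503.727

504 ms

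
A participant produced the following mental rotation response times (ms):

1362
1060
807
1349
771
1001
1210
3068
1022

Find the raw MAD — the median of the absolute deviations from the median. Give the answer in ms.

253 ms

Sorted: 771, 807, 1001, 1022, 1060, 1210, 1349, 1362, 3068 → median = 1060
|x − 1060|: 302, 0, 253, 289, 289, 59, 150, 2008, 38
Sorted deviations: 0, 38, 59, 150, 253, 289, 289, 302, 2008 → MAD = 253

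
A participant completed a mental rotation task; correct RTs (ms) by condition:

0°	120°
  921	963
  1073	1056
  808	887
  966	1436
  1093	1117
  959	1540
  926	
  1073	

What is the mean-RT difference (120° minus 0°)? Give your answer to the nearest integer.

189 ms

M(0°) = 7819/8 = 977.375
M(120°) = 6999/6 = 1166.500
Difference = 1166.500 − 977.375 = 189.125 ms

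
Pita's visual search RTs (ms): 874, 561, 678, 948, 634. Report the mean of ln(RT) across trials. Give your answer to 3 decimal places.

6.586

ln(RT): 6.7731, 6.3297, 6.5191, 6.8544, 6.4520
Σ ln(RT) = 32.9284
Mean = 32.9284/5 = 6.58567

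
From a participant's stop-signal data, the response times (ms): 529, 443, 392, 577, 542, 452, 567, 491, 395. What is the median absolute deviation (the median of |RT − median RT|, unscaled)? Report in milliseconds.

51 ms

Sorted: 392, 395, 443, 452, 491, 529, 542, 567, 577 → median = 491
|x − 491|: 38, 48, 99, 86, 51, 39, 76, 0, 96
Sorted deviations: 0, 38, 39, 48, 51, 76, 86, 96, 99 → MAD = 51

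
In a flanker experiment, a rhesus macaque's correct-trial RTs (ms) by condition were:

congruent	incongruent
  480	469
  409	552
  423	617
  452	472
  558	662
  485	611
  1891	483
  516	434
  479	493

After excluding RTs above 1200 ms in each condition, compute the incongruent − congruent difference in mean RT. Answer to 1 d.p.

57.3 ms

congruent: exclude 1891
M(congruent) = 3802/8 = 475.250
M(incongruent) = 4793/9 = 532.556
Difference = 532.556 − 475.250 = 57.306 ms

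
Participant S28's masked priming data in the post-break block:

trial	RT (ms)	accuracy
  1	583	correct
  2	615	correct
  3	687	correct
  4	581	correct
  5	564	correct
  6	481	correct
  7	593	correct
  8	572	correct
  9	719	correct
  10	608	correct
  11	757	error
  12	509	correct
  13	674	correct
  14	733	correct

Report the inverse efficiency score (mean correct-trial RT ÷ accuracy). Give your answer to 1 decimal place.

Correct trials (n=13): 583, 615, 687, 581, 564, 481, 593, 572, 719, 608, 509, 674, 733
Mean correct RT = 7919/13 = 609.1538 ms
Proportion correct = 13/14
IES = 609.1538 / (13/14) = 656.012 ms

656.0 ms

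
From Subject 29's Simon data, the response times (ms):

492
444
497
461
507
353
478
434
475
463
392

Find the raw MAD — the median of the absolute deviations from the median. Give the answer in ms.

29 ms

Sorted: 353, 392, 434, 444, 461, 463, 475, 478, 492, 497, 507 → median = 463
|x − 463|: 29, 19, 34, 2, 44, 110, 15, 29, 12, 0, 71
Sorted deviations: 0, 2, 12, 15, 19, 29, 29, 34, 44, 71, 110 → MAD = 29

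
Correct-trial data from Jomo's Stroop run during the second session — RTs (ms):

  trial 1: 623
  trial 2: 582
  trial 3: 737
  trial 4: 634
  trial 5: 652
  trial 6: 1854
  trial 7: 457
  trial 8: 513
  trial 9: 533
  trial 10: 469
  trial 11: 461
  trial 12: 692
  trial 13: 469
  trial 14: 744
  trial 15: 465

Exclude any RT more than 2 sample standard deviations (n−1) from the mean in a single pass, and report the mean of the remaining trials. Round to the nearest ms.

574 ms

n = 15, ΣRT = 9885, M = 659.000
Σ(x−M)² = 1677358.00; s = √(1677358.00/14) = 346.138
Cutoffs: 659.000 ± 2·346.138 → [-33.3, 1351.3]
Outside: 1854 → excluded.
Retained (n=14): Σ = 8031, mean = 8031/14 = 573.643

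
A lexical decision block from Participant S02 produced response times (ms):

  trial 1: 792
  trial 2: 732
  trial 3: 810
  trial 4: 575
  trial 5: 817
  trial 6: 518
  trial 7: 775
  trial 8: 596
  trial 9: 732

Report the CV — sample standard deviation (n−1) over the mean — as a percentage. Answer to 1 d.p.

16.0%

n = 9, Σ = 6347, M = 705.2222
Σ(x−M)² = 101245.556; s = √(101245.556/8) = 112.4975
CV = 112.4975 / 705.2222 = 0.15952 = 15.952%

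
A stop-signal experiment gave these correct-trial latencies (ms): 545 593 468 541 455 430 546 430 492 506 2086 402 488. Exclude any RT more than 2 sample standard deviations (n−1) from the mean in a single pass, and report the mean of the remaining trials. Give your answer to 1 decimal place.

n = 13, ΣRT = 7982, M = 614.000
Σ(x−M)² = 2383616.00; s = √(2383616.00/12) = 445.684
Cutoffs: 614.000 ± 2·445.684 → [-277.4, 1505.4]
Outside: 2086 → excluded.
Retained (n=12): Σ = 5896, mean = 5896/12 = 491.333

491.3 ms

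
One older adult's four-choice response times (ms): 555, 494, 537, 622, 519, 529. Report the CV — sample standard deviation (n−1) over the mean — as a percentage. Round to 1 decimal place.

n = 6, Σ = 3256, M = 542.6667
Σ(x−M)² = 9593.333; s = √(9593.333/5) = 43.8026
CV = 43.8026 / 542.6667 = 0.08072 = 8.072%

8.1%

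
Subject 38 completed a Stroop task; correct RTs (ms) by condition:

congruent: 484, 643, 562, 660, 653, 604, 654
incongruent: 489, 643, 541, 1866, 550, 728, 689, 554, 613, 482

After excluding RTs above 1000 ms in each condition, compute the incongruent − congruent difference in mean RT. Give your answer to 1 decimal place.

incongruent: exclude 1866
M(congruent) = 4260/7 = 608.571
M(incongruent) = 5289/9 = 587.667
Difference = 587.667 − 608.571 = -20.905 ms

-20.9 ms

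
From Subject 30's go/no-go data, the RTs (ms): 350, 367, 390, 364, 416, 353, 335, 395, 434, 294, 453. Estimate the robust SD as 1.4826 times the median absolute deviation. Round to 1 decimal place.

41.5 ms

Sorted: 294, 335, 350, 353, 364, 367, 390, 395, 416, 434, 453 → median = 367
|x − 367| sorted: 0, 3, 14, 17, 23, 28, 32, 49, 67, 73, 86 → MAD = 28
Robust SD ≈ 1.4826 × 28 = 41.513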